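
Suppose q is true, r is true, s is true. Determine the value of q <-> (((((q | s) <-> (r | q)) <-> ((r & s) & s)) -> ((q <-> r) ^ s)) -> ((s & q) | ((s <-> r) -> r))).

q | s = 1 | 1 = 1
r | q = 1 | 1 = 1
(q | s) <-> (r | q) = 1 <-> 1 = 1
r & s = 1 & 1 = 1
(r & s) & s = 1 & 1 = 1
((q | s) <-> (r | q)) <-> ((r & s) & s) = 1 <-> 1 = 1
q <-> r = 1 <-> 1 = 1
(q <-> r) ^ s = 1 ^ 1 = 0
(((q | s) <-> (r | q)) <-> ((r & s) & s)) -> ((q <-> r) ^ s) = 1 -> 0 = 0
s & q = 1 & 1 = 1
s <-> r = 1 <-> 1 = 1
(s <-> r) -> r = 1 -> 1 = 1
(s & q) | ((s <-> r) -> r) = 1 | 1 = 1
((((q | s) <-> (r | q)) <-> ((r & s) & s)) -> ((q <-> r) ^ s)) -> ((s & q) | ((s <-> r) -> r)) = 0 -> 1 = 1
q <-> (((((q | s) <-> (r | q)) <-> ((r & s) & s)) -> ((q <-> r) ^ s)) -> ((s & q) | ((s <-> r) -> r))) = 1 <-> 1 = 1

1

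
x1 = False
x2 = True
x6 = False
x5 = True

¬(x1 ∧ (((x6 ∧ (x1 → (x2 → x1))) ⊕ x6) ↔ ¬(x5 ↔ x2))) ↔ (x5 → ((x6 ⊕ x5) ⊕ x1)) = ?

True

x2 → x1 = True → False = False
x1 → (x2 → x1) = False → False = True
x6 ∧ (x1 → (x2 → x1)) = False ∧ True = False
(x6 ∧ (x1 → (x2 → x1))) ⊕ x6 = False ⊕ False = False
x5 ↔ x2 = True ↔ True = True
¬(x5 ↔ x2) = ¬True = False
((x6 ∧ (x1 → (x2 → x1))) ⊕ x6) ↔ ¬(x5 ↔ x2) = False ↔ False = True
x1 ∧ (((x6 ∧ (x1 → (x2 → x1))) ⊕ x6) ↔ ¬(x5 ↔ x2)) = False ∧ True = False
¬(x1 ∧ (((x6 ∧ (x1 → (x2 → x1))) ⊕ x6) ↔ ¬(x5 ↔ x2))) = ¬False = True
x6 ⊕ x5 = False ⊕ True = True
(x6 ⊕ x5) ⊕ x1 = True ⊕ False = True
x5 → ((x6 ⊕ x5) ⊕ x1) = True → True = True
¬(x1 ∧ (((x6 ∧ (x1 → (x2 → x1))) ⊕ x6) ↔ ¬(x5 ↔ x2))) ↔ (x5 → ((x6 ⊕ x5) ⊕ x1)) = True ↔ True = True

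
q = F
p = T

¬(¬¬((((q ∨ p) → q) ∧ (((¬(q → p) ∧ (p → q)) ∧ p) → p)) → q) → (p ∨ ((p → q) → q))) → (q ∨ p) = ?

q ∨ p = F ∨ T = T
(q ∨ p) → q = T → F = F
q → p = F → T = T
¬(q → p) = ¬T = F
p → q = T → F = F
¬(q → p) ∧ (p → q) = F ∧ F = F
(¬(q → p) ∧ (p → q)) ∧ p = F ∧ T = F
((¬(q → p) ∧ (p → q)) ∧ p) → p = F → T = T
((q ∨ p) → q) ∧ (((¬(q → p) ∧ (p → q)) ∧ p) → p) = F ∧ T = F
(((q ∨ p) → q) ∧ (((¬(q → p) ∧ (p → q)) ∧ p) → p)) → q = F → F = T
¬((((q ∨ p) → q) ∧ (((¬(q → p) ∧ (p → q)) ∧ p) → p)) → q) = ¬T = F
¬¬((((q ∨ p) → q) ∧ (((¬(q → p) ∧ (p → q)) ∧ p) → p)) → q) = ¬F = T
p → q = T → F = F
(p → q) → q = F → F = T
p ∨ ((p → q) → q) = T ∨ T = T
¬¬((((q ∨ p) → q) ∧ (((¬(q → p) ∧ (p → q)) ∧ p) → p)) → q) → (p ∨ ((p → q) → q)) = T → T = T
¬(¬¬((((q ∨ p) → q) ∧ (((¬(q → p) ∧ (p → q)) ∧ p) → p)) → q) → (p ∨ ((p → q) → q))) = ¬T = F
q ∨ p = F ∨ T = T
¬(¬¬((((q ∨ p) → q) ∧ (((¬(q → p) ∧ (p → q)) ∧ p) → p)) → q) → (p ∨ ((p → q) → q))) → (q ∨ p) = F → T = T

T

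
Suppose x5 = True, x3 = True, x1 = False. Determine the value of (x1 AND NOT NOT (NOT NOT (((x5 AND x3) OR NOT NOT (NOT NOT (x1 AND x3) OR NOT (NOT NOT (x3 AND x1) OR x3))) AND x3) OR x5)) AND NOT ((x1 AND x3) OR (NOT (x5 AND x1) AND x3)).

False

x5 AND x3 = True AND True = True
x1 AND x3 = False AND True = False
NOT (x1 AND x3) = NOT False = True
NOT NOT (x1 AND x3) = NOT True = False
x3 AND x1 = True AND False = False
NOT (x3 AND x1) = NOT False = True
NOT NOT (x3 AND x1) = NOT True = False
NOT NOT (x3 AND x1) OR x3 = False OR True = True
NOT (NOT NOT (x3 AND x1) OR x3) = NOT True = False
NOT NOT (x1 AND x3) OR NOT (NOT NOT (x3 AND x1) OR x3) = False OR False = False
NOT (NOT NOT (x1 AND x3) OR NOT (NOT NOT (x3 AND x1) OR x3)) = NOT False = True
NOT NOT (NOT NOT (x1 AND x3) OR NOT (NOT NOT (x3 AND x1) OR x3)) = NOT True = False
(x5 AND x3) OR NOT NOT (NOT NOT (x1 AND x3) OR NOT (NOT NOT (x3 AND x1) OR x3)) = True OR False = True
((x5 AND x3) OR NOT NOT (NOT NOT (x1 AND x3) OR NOT (NOT NOT (x3 AND x1) OR x3))) AND x3 = True AND True = True
NOT (((x5 AND x3) OR NOT NOT (NOT NOT (x1 AND x3) OR NOT (NOT NOT (x3 AND x1) OR x3))) AND x3) = NOT True = False
NOT NOT (((x5 AND x3) OR NOT NOT (NOT NOT (x1 AND x3) OR NOT (NOT NOT (x3 AND x1) OR x3))) AND x3) = NOT False = True
NOT NOT (((x5 AND x3) OR NOT NOT (NOT NOT (x1 AND x3) OR NOT (NOT NOT (x3 AND x1) OR x3))) AND x3) OR x5 = True OR True = True
NOT (NOT NOT (((x5 AND x3) OR NOT NOT (NOT NOT (x1 AND x3) OR NOT (NOT NOT (x3 AND x1) OR x3))) AND x3) OR x5) = NOT True = False
NOT NOT (NOT NOT (((x5 AND x3) OR NOT NOT (NOT NOT (x1 AND x3) OR NOT (NOT NOT (x3 AND x1) OR x3))) AND x3) OR x5) = NOT False = True
x1 AND NOT NOT (NOT NOT (((x5 AND x3) OR NOT NOT (NOT NOT (x1 AND x3) OR NOT (NOT NOT (x3 AND x1) OR x3))) AND x3) OR x5) = False AND True = False
x1 AND x3 = False AND True = False
x5 AND x1 = True AND False = False
NOT (x5 AND x1) = NOT False = True
NOT (x5 AND x1) AND x3 = True AND True = True
(x1 AND x3) OR (NOT (x5 AND x1) AND x3) = False OR True = True
NOT ((x1 AND x3) OR (NOT (x5 AND x1) AND x3)) = NOT True = False
(x1 AND NOT NOT (NOT NOT (((x5 AND x3) OR NOT NOT (NOT NOT (x1 AND x3) OR NOT (NOT NOT (x3 AND x1) OR x3))) AND x3) OR x5)) AND NOT ((x1 AND x3) OR (NOT (x5 AND x1) AND x3)) = False AND False = False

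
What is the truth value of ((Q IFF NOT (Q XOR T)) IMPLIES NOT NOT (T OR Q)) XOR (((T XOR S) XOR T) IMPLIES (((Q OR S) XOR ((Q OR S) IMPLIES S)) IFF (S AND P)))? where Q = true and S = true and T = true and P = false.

false

Q XOR T = true XOR true = false
NOT (Q XOR T) = NOT false = true
Q IFF NOT (Q XOR T) = true IFF true = true
T OR Q = true OR true = true
NOT (T OR Q) = NOT true = false
NOT NOT (T OR Q) = NOT false = true
(Q IFF NOT (Q XOR T)) IMPLIES NOT NOT (T OR Q) = true IMPLIES true = true
T XOR S = true XOR true = false
(T XOR S) XOR T = false XOR true = true
Q OR S = true OR true = true
Q OR S = true OR true = true
(Q OR S) IMPLIES S = true IMPLIES true = true
(Q OR S) XOR ((Q OR S) IMPLIES S) = true XOR true = false
S AND P = true AND false = false
((Q OR S) XOR ((Q OR S) IMPLIES S)) IFF (S AND P) = false IFF false = true
((T XOR S) XOR T) IMPLIES (((Q OR S) XOR ((Q OR S) IMPLIES S)) IFF (S AND P)) = true IMPLIES true = true
((Q IFF NOT (Q XOR T)) IMPLIES NOT NOT (T OR Q)) XOR (((T XOR S) XOR T) IMPLIES (((Q OR S) XOR ((Q OR S) IMPLIES S)) IFF (S AND P))) = true XOR true = false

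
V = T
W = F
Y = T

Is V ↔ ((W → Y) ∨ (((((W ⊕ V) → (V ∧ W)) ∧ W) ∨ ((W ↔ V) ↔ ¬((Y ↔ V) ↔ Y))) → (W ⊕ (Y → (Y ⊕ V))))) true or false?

T

W → Y = F → T = T
W ⊕ V = F ⊕ T = T
V ∧ W = T ∧ F = F
(W ⊕ V) → (V ∧ W) = T → F = F
((W ⊕ V) → (V ∧ W)) ∧ W = F ∧ F = F
W ↔ V = F ↔ T = F
Y ↔ V = T ↔ T = T
(Y ↔ V) ↔ Y = T ↔ T = T
¬((Y ↔ V) ↔ Y) = ¬T = F
(W ↔ V) ↔ ¬((Y ↔ V) ↔ Y) = F ↔ F = T
(((W ⊕ V) → (V ∧ W)) ∧ W) ∨ ((W ↔ V) ↔ ¬((Y ↔ V) ↔ Y)) = F ∨ T = T
Y ⊕ V = T ⊕ T = F
Y → (Y ⊕ V) = T → F = F
W ⊕ (Y → (Y ⊕ V)) = F ⊕ F = F
((((W ⊕ V) → (V ∧ W)) ∧ W) ∨ ((W ↔ V) ↔ ¬((Y ↔ V) ↔ Y))) → (W ⊕ (Y → (Y ⊕ V))) = T → F = F
(W → Y) ∨ (((((W ⊕ V) → (V ∧ W)) ∧ W) ∨ ((W ↔ V) ↔ ¬((Y ↔ V) ↔ Y))) → (W ⊕ (Y → (Y ⊕ V)))) = T ∨ F = T
V ↔ ((W → Y) ∨ (((((W ⊕ V) → (V ∧ W)) ∧ W) ∨ ((W ↔ V) ↔ ¬((Y ↔ V) ↔ Y))) → (W ⊕ (Y → (Y ⊕ V))))) = T ↔ T = T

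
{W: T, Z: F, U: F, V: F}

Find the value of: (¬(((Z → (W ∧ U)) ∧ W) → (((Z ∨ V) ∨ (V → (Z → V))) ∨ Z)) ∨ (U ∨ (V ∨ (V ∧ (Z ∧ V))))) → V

T

Substituting W=T, Z=F, U=F, V=F:
W ∧ U = T ∧ F = F
Z → (W ∧ U) = F → F = T
(Z → (W ∧ U)) ∧ W = T ∧ T = T
Z ∨ V = F ∨ F = F
Z → V = F → F = T
V → (Z → V) = F → T = T
(Z ∨ V) ∨ (V → (Z → V)) = F ∨ T = T
((Z ∨ V) ∨ (V → (Z → V))) ∨ Z = T ∨ F = T
((Z → (W ∧ U)) ∧ W) → (((Z ∨ V) ∨ (V → (Z → V))) ∨ Z) = T → T = T
¬(((Z → (W ∧ U)) ∧ W) → (((Z ∨ V) ∨ (V → (Z → V))) ∨ Z)) = ¬T = F
Z ∧ V = F ∧ F = F
V ∧ (Z ∧ V) = F ∧ F = F
V ∨ (V ∧ (Z ∧ V)) = F ∨ F = F
U ∨ (V ∨ (V ∧ (Z ∧ V))) = F ∨ F = F
¬(((Z → (W ∧ U)) ∧ W) → (((Z ∨ V) ∨ (V → (Z → V))) ∨ Z)) ∨ (U ∨ (V ∨ (V ∧ (Z ∧ V)))) = F ∨ F = F
(¬(((Z → (W ∧ U)) ∧ W) → (((Z ∨ V) ∨ (V → (Z → V))) ∨ Z)) ∨ (U ∨ (V ∨ (V ∧ (Z ∧ V))))) → V = F → F = T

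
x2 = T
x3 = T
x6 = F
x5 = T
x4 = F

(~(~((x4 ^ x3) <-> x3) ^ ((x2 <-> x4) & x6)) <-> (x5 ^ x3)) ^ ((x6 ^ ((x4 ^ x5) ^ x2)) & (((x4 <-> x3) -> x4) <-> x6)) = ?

Substituting x2=T, x3=T, x6=F, x5=T, x4=F:
x4 ^ x3 = F ^ T = T
(x4 ^ x3) <-> x3 = T <-> T = T
~((x4 ^ x3) <-> x3) = ~T = F
x2 <-> x4 = T <-> F = F
(x2 <-> x4) & x6 = F & F = F
~((x4 ^ x3) <-> x3) ^ ((x2 <-> x4) & x6) = F ^ F = F
~(~((x4 ^ x3) <-> x3) ^ ((x2 <-> x4) & x6)) = ~F = T
x5 ^ x3 = T ^ T = F
~(~((x4 ^ x3) <-> x3) ^ ((x2 <-> x4) & x6)) <-> (x5 ^ x3) = T <-> F = F
x4 ^ x5 = F ^ T = T
(x4 ^ x5) ^ x2 = T ^ T = F
x6 ^ ((x4 ^ x5) ^ x2) = F ^ F = F
x4 <-> x3 = F <-> T = F
(x4 <-> x3) -> x4 = F -> F = T
((x4 <-> x3) -> x4) <-> x6 = T <-> F = F
(x6 ^ ((x4 ^ x5) ^ x2)) & (((x4 <-> x3) -> x4) <-> x6) = F & F = F
(~(~((x4 ^ x3) <-> x3) ^ ((x2 <-> x4) & x6)) <-> (x5 ^ x3)) ^ ((x6 ^ ((x4 ^ x5) ^ x2)) & (((x4 <-> x3) -> x4) <-> x6)) = F ^ F = F

F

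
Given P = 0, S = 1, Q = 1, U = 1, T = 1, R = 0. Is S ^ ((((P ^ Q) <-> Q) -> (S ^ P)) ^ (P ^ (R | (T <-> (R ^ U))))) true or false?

1

Substituting P=0, S=1, Q=1, U=1, T=1, R=0:
P ^ Q = 0 ^ 1 = 1
(P ^ Q) <-> Q = 1 <-> 1 = 1
S ^ P = 1 ^ 0 = 1
((P ^ Q) <-> Q) -> (S ^ P) = 1 -> 1 = 1
R ^ U = 0 ^ 1 = 1
T <-> (R ^ U) = 1 <-> 1 = 1
R | (T <-> (R ^ U)) = 0 | 1 = 1
P ^ (R | (T <-> (R ^ U))) = 0 ^ 1 = 1
(((P ^ Q) <-> Q) -> (S ^ P)) ^ (P ^ (R | (T <-> (R ^ U)))) = 1 ^ 1 = 0
S ^ ((((P ^ Q) <-> Q) -> (S ^ P)) ^ (P ^ (R | (T <-> (R ^ U))))) = 1 ^ 0 = 1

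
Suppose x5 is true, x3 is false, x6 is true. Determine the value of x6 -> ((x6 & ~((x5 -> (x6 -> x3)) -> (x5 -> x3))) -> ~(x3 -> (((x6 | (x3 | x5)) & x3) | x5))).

x6 -> x3 = 1 -> 0 = 0
x5 -> (x6 -> x3) = 1 -> 0 = 0
x5 -> x3 = 1 -> 0 = 0
(x5 -> (x6 -> x3)) -> (x5 -> x3) = 0 -> 0 = 1
~((x5 -> (x6 -> x3)) -> (x5 -> x3)) = ~1 = 0
x6 & ~((x5 -> (x6 -> x3)) -> (x5 -> x3)) = 1 & 0 = 0
x3 | x5 = 0 | 1 = 1
x6 | (x3 | x5) = 1 | 1 = 1
(x6 | (x3 | x5)) & x3 = 1 & 0 = 0
((x6 | (x3 | x5)) & x3) | x5 = 0 | 1 = 1
x3 -> (((x6 | (x3 | x5)) & x3) | x5) = 0 -> 1 = 1
~(x3 -> (((x6 | (x3 | x5)) & x3) | x5)) = ~1 = 0
(x6 & ~((x5 -> (x6 -> x3)) -> (x5 -> x3))) -> ~(x3 -> (((x6 | (x3 | x5)) & x3) | x5)) = 0 -> 0 = 1
x6 -> ((x6 & ~((x5 -> (x6 -> x3)) -> (x5 -> x3))) -> ~(x3 -> (((x6 | (x3 | x5)) & x3) | x5))) = 1 -> 1 = 1

1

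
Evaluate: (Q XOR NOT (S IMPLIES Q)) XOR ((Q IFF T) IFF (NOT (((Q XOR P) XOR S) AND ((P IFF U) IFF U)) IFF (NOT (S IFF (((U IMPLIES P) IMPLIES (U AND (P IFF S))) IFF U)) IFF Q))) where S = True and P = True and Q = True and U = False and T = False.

True

S IMPLIES Q = True IMPLIES True = True
NOT (S IMPLIES Q) = NOT True = False
Q XOR NOT (S IMPLIES Q) = True XOR False = True
Q IFF T = True IFF False = False
Q XOR P = True XOR True = False
(Q XOR P) XOR S = False XOR True = True
P IFF U = True IFF False = False
(P IFF U) IFF U = False IFF False = True
((Q XOR P) XOR S) AND ((P IFF U) IFF U) = True AND True = True
NOT (((Q XOR P) XOR S) AND ((P IFF U) IFF U)) = NOT True = False
U IMPLIES P = False IMPLIES True = True
P IFF S = True IFF True = True
U AND (P IFF S) = False AND True = False
(U IMPLIES P) IMPLIES (U AND (P IFF S)) = True IMPLIES False = False
((U IMPLIES P) IMPLIES (U AND (P IFF S))) IFF U = False IFF False = True
S IFF (((U IMPLIES P) IMPLIES (U AND (P IFF S))) IFF U) = True IFF True = True
NOT (S IFF (((U IMPLIES P) IMPLIES (U AND (P IFF S))) IFF U)) = NOT True = False
NOT (S IFF (((U IMPLIES P) IMPLIES (U AND (P IFF S))) IFF U)) IFF Q = False IFF True = False
NOT (((Q XOR P) XOR S) AND ((P IFF U) IFF U)) IFF (NOT (S IFF (((U IMPLIES P) IMPLIES (U AND (P IFF S))) IFF U)) IFF Q) = False IFF False = True
(Q IFF T) IFF (NOT (((Q XOR P) XOR S) AND ((P IFF U) IFF U)) IFF (NOT (S IFF (((U IMPLIES P) IMPLIES (U AND (P IFF S))) IFF U)) IFF Q)) = False IFF True = False
(Q XOR NOT (S IMPLIES Q)) XOR ((Q IFF T) IFF (NOT (((Q XOR P) XOR S) AND ((P IFF U) IFF U)) IFF (NOT (S IFF (((U IMPLIES P) IMPLIES (U AND (P IFF S))) IFF U)) IFF Q))) = True XOR False = True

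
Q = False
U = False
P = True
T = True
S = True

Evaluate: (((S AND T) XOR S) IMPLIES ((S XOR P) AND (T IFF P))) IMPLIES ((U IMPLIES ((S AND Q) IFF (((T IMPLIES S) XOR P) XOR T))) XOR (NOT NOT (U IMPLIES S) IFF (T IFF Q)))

Substituting Q=False, U=False, P=True, T=True, S=True:
S AND T = True AND True = True
(S AND T) XOR S = True XOR True = False
S XOR P = True XOR True = False
T IFF P = True IFF True = True
(S XOR P) AND (T IFF P) = False AND True = False
((S AND T) XOR S) IMPLIES ((S XOR P) AND (T IFF P)) = False IMPLIES False = True
S AND Q = True AND False = False
T IMPLIES S = True IMPLIES True = True
(T IMPLIES S) XOR P = True XOR True = False
((T IMPLIES S) XOR P) XOR T = False XOR True = True
(S AND Q) IFF (((T IMPLIES S) XOR P) XOR T) = False IFF True = False
U IMPLIES ((S AND Q) IFF (((T IMPLIES S) XOR P) XOR T)) = False IMPLIES False = True
U IMPLIES S = False IMPLIES True = True
NOT (U IMPLIES S) = NOT True = False
NOT NOT (U IMPLIES S) = NOT False = True
T IFF Q = True IFF False = False
NOT NOT (U IMPLIES S) IFF (T IFF Q) = True IFF False = False
(U IMPLIES ((S AND Q) IFF (((T IMPLIES S) XOR P) XOR T))) XOR (NOT NOT (U IMPLIES S) IFF (T IFF Q)) = True XOR False = True
(((S AND T) XOR S) IMPLIES ((S XOR P) AND (T IFF P))) IMPLIES ((U IMPLIES ((S AND Q) IFF (((T IMPLIES S) XOR P) XOR T))) XOR (NOT NOT (U IMPLIES S) IFF (T IFF Q))) = True IMPLIES True = True

True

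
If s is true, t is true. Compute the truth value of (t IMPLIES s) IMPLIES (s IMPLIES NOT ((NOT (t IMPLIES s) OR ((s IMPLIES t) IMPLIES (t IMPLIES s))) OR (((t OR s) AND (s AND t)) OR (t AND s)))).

false

Substituting s=true, t=true:
t IMPLIES s = true IMPLIES true = true
t IMPLIES s = true IMPLIES true = true
NOT (t IMPLIES s) = NOT true = false
s IMPLIES t = true IMPLIES true = true
t IMPLIES s = true IMPLIES true = true
(s IMPLIES t) IMPLIES (t IMPLIES s) = true IMPLIES true = true
NOT (t IMPLIES s) OR ((s IMPLIES t) IMPLIES (t IMPLIES s)) = false OR true = true
t OR s = true OR true = true
s AND t = true AND true = true
(t OR s) AND (s AND t) = true AND true = true
t AND s = true AND true = true
((t OR s) AND (s AND t)) OR (t AND s) = true OR true = true
(NOT (t IMPLIES s) OR ((s IMPLIES t) IMPLIES (t IMPLIES s))) OR (((t OR s) AND (s AND t)) OR (t AND s)) = true OR true = true
NOT ((NOT (t IMPLIES s) OR ((s IMPLIES t) IMPLIES (t IMPLIES s))) OR (((t OR s) AND (s AND t)) OR (t AND s))) = NOT true = false
s IMPLIES NOT ((NOT (t IMPLIES s) OR ((s IMPLIES t) IMPLIES (t IMPLIES s))) OR (((t OR s) AND (s AND t)) OR (t AND s))) = true IMPLIES false = false
(t IMPLIES s) IMPLIES (s IMPLIES NOT ((NOT (t IMPLIES s) OR ((s IMPLIES t) IMPLIES (t IMPLIES s))) OR (((t OR s) AND (s AND t)) OR (t AND s)))) = true IMPLIES false = false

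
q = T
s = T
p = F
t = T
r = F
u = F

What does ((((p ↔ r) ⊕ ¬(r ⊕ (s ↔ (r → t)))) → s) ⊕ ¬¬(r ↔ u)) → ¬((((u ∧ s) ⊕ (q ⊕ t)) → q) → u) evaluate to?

T

p ↔ r = F ↔ F = T
r → t = F → T = T
s ↔ (r → t) = T ↔ T = T
r ⊕ (s ↔ (r → t)) = F ⊕ T = T
¬(r ⊕ (s ↔ (r → t))) = ¬T = F
(p ↔ r) ⊕ ¬(r ⊕ (s ↔ (r → t))) = T ⊕ F = T
((p ↔ r) ⊕ ¬(r ⊕ (s ↔ (r → t)))) → s = T → T = T
r ↔ u = F ↔ F = T
¬(r ↔ u) = ¬T = F
¬¬(r ↔ u) = ¬F = T
(((p ↔ r) ⊕ ¬(r ⊕ (s ↔ (r → t)))) → s) ⊕ ¬¬(r ↔ u) = T ⊕ T = F
u ∧ s = F ∧ T = F
q ⊕ t = T ⊕ T = F
(u ∧ s) ⊕ (q ⊕ t) = F ⊕ F = F
((u ∧ s) ⊕ (q ⊕ t)) → q = F → T = T
(((u ∧ s) ⊕ (q ⊕ t)) → q) → u = T → F = F
¬((((u ∧ s) ⊕ (q ⊕ t)) → q) → u) = ¬F = T
((((p ↔ r) ⊕ ¬(r ⊕ (s ↔ (r → t)))) → s) ⊕ ¬¬(r ↔ u)) → ¬((((u ∧ s) ⊕ (q ⊕ t)) → q) → u) = F → T = T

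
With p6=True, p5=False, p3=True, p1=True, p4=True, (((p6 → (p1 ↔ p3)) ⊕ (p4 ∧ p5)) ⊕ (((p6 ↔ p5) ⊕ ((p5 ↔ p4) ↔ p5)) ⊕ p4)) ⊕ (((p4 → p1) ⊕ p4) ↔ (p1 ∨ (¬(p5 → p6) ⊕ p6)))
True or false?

True

Substituting p6=True, p5=False, p3=True, p1=True, p4=True:
p1 ↔ p3 = True ↔ True = True
p6 → (p1 ↔ p3) = True → True = True
p4 ∧ p5 = True ∧ False = False
(p6 → (p1 ↔ p3)) ⊕ (p4 ∧ p5) = True ⊕ False = True
p6 ↔ p5 = True ↔ False = False
p5 ↔ p4 = False ↔ True = False
(p5 ↔ p4) ↔ p5 = False ↔ False = True
(p6 ↔ p5) ⊕ ((p5 ↔ p4) ↔ p5) = False ⊕ True = True
((p6 ↔ p5) ⊕ ((p5 ↔ p4) ↔ p5)) ⊕ p4 = True ⊕ True = False
((p6 → (p1 ↔ p3)) ⊕ (p4 ∧ p5)) ⊕ (((p6 ↔ p5) ⊕ ((p5 ↔ p4) ↔ p5)) ⊕ p4) = True ⊕ False = True
p4 → p1 = True → True = True
(p4 → p1) ⊕ p4 = True ⊕ True = False
p5 → p6 = False → True = True
¬(p5 → p6) = ¬True = False
¬(p5 → p6) ⊕ p6 = False ⊕ True = True
p1 ∨ (¬(p5 → p6) ⊕ p6) = True ∨ True = True
((p4 → p1) ⊕ p4) ↔ (p1 ∨ (¬(p5 → p6) ⊕ p6)) = False ↔ True = False
(((p6 → (p1 ↔ p3)) ⊕ (p4 ∧ p5)) ⊕ (((p6 ↔ p5) ⊕ ((p5 ↔ p4) ↔ p5)) ⊕ p4)) ⊕ (((p4 → p1) ⊕ p4) ↔ (p1 ∨ (¬(p5 → p6) ⊕ p6))) = True ⊕ False = True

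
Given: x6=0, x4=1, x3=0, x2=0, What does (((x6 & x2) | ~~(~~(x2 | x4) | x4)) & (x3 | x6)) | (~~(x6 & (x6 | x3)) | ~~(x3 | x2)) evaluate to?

x6 & x2 = 0 & 0 = 0
x2 | x4 = 0 | 1 = 1
~(x2 | x4) = ~1 = 0
~~(x2 | x4) = ~0 = 1
~~(x2 | x4) | x4 = 1 | 1 = 1
~(~~(x2 | x4) | x4) = ~1 = 0
~~(~~(x2 | x4) | x4) = ~0 = 1
(x6 & x2) | ~~(~~(x2 | x4) | x4) = 0 | 1 = 1
x3 | x6 = 0 | 0 = 0
((x6 & x2) | ~~(~~(x2 | x4) | x4)) & (x3 | x6) = 1 & 0 = 0
x6 | x3 = 0 | 0 = 0
x6 & (x6 | x3) = 0 & 0 = 0
~(x6 & (x6 | x3)) = ~0 = 1
~~(x6 & (x6 | x3)) = ~1 = 0
x3 | x2 = 0 | 0 = 0
~(x3 | x2) = ~0 = 1
~~(x3 | x2) = ~1 = 0
~~(x6 & (x6 | x3)) | ~~(x3 | x2) = 0 | 0 = 0
(((x6 & x2) | ~~(~~(x2 | x4) | x4)) & (x3 | x6)) | (~~(x6 & (x6 | x3)) | ~~(x3 | x2)) = 0 | 0 = 0

0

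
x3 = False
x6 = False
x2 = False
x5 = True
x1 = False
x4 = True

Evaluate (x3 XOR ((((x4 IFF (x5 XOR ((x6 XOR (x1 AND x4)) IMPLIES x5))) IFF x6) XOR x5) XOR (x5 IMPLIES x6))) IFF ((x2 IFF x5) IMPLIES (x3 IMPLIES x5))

False

x1 AND x4 = False AND True = False
x6 XOR (x1 AND x4) = False XOR False = False
(x6 XOR (x1 AND x4)) IMPLIES x5 = False IMPLIES True = True
x5 XOR ((x6 XOR (x1 AND x4)) IMPLIES x5) = True XOR True = False
x4 IFF (x5 XOR ((x6 XOR (x1 AND x4)) IMPLIES x5)) = True IFF False = False
(x4 IFF (x5 XOR ((x6 XOR (x1 AND x4)) IMPLIES x5))) IFF x6 = False IFF False = True
((x4 IFF (x5 XOR ((x6 XOR (x1 AND x4)) IMPLIES x5))) IFF x6) XOR x5 = True XOR True = False
x5 IMPLIES x6 = True IMPLIES False = False
(((x4 IFF (x5 XOR ((x6 XOR (x1 AND x4)) IMPLIES x5))) IFF x6) XOR x5) XOR (x5 IMPLIES x6) = False XOR False = False
x3 XOR ((((x4 IFF (x5 XOR ((x6 XOR (x1 AND x4)) IMPLIES x5))) IFF x6) XOR x5) XOR (x5 IMPLIES x6)) = False XOR False = False
x2 IFF x5 = False IFF True = False
x3 IMPLIES x5 = False IMPLIES True = True
(x2 IFF x5) IMPLIES (x3 IMPLIES x5) = False IMPLIES True = True
(x3 XOR ((((x4 IFF (x5 XOR ((x6 XOR (x1 AND x4)) IMPLIES x5))) IFF x6) XOR x5) XOR (x5 IMPLIES x6))) IFF ((x2 IFF x5) IMPLIES (x3 IMPLIES x5)) = False IFF True = False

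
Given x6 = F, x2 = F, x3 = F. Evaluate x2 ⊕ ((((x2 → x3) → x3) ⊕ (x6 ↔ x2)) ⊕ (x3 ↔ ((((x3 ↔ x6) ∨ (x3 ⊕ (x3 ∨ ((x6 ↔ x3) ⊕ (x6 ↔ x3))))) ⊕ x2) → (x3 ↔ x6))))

Substituting x6=F, x2=F, x3=F:
x2 → x3 = F → F = T
(x2 → x3) → x3 = T → F = F
x6 ↔ x2 = F ↔ F = T
((x2 → x3) → x3) ⊕ (x6 ↔ x2) = F ⊕ T = T
x3 ↔ x6 = F ↔ F = T
x6 ↔ x3 = F ↔ F = T
x6 ↔ x3 = F ↔ F = T
(x6 ↔ x3) ⊕ (x6 ↔ x3) = T ⊕ T = F
x3 ∨ ((x6 ↔ x3) ⊕ (x6 ↔ x3)) = F ∨ F = F
x3 ⊕ (x3 ∨ ((x6 ↔ x3) ⊕ (x6 ↔ x3))) = F ⊕ F = F
(x3 ↔ x6) ∨ (x3 ⊕ (x3 ∨ ((x6 ↔ x3) ⊕ (x6 ↔ x3)))) = T ∨ F = T
((x3 ↔ x6) ∨ (x3 ⊕ (x3 ∨ ((x6 ↔ x3) ⊕ (x6 ↔ x3))))) ⊕ x2 = T ⊕ F = T
x3 ↔ x6 = F ↔ F = T
(((x3 ↔ x6) ∨ (x3 ⊕ (x3 ∨ ((x6 ↔ x3) ⊕ (x6 ↔ x3))))) ⊕ x2) → (x3 ↔ x6) = T → T = T
x3 ↔ ((((x3 ↔ x6) ∨ (x3 ⊕ (x3 ∨ ((x6 ↔ x3) ⊕ (x6 ↔ x3))))) ⊕ x2) → (x3 ↔ x6)) = F ↔ T = F
(((x2 → x3) → x3) ⊕ (x6 ↔ x2)) ⊕ (x3 ↔ ((((x3 ↔ x6) ∨ (x3 ⊕ (x3 ∨ ((x6 ↔ x3) ⊕ (x6 ↔ x3))))) ⊕ x2) → (x3 ↔ x6))) = T ⊕ F = T
x2 ⊕ ((((x2 → x3) → x3) ⊕ (x6 ↔ x2)) ⊕ (x3 ↔ ((((x3 ↔ x6) ∨ (x3 ⊕ (x3 ∨ ((x6 ↔ x3) ⊕ (x6 ↔ x3))))) ⊕ x2) → (x3 ↔ x6)))) = F ⊕ T = T

T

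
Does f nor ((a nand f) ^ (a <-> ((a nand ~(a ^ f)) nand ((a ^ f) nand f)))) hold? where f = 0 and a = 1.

a nand f = 1 nand 0 = 1
a ^ f = 1 ^ 0 = 1
~(a ^ f) = ~1 = 0
a nand ~(a ^ f) = 1 nand 0 = 1
a ^ f = 1 ^ 0 = 1
(a ^ f) nand f = 1 nand 0 = 1
(a nand ~(a ^ f)) nand ((a ^ f) nand f) = 1 nand 1 = 0
a <-> ((a nand ~(a ^ f)) nand ((a ^ f) nand f)) = 1 <-> 0 = 0
(a nand f) ^ (a <-> ((a nand ~(a ^ f)) nand ((a ^ f) nand f))) = 1 ^ 0 = 1
f nor ((a nand f) ^ (a <-> ((a nand ~(a ^ f)) nand ((a ^ f) nand f)))) = 0 nor 1 = 0

0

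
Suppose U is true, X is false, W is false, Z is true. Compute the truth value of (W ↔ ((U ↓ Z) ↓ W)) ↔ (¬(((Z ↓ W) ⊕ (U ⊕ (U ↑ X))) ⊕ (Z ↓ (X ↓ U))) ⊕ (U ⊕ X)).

T

Substituting U=T, X=F, W=F, Z=T:
U ↓ Z = T ↓ T = F
(U ↓ Z) ↓ W = F ↓ F = T
W ↔ ((U ↓ Z) ↓ W) = F ↔ T = F
Z ↓ W = T ↓ F = F
U ↑ X = T ↑ F = T
U ⊕ (U ↑ X) = T ⊕ T = F
(Z ↓ W) ⊕ (U ⊕ (U ↑ X)) = F ⊕ F = F
X ↓ U = F ↓ T = F
Z ↓ (X ↓ U) = T ↓ F = F
((Z ↓ W) ⊕ (U ⊕ (U ↑ X))) ⊕ (Z ↓ (X ↓ U)) = F ⊕ F = F
¬(((Z ↓ W) ⊕ (U ⊕ (U ↑ X))) ⊕ (Z ↓ (X ↓ U))) = ¬F = T
U ⊕ X = T ⊕ F = T
¬(((Z ↓ W) ⊕ (U ⊕ (U ↑ X))) ⊕ (Z ↓ (X ↓ U))) ⊕ (U ⊕ X) = T ⊕ T = F
(W ↔ ((U ↓ Z) ↓ W)) ↔ (¬(((Z ↓ W) ⊕ (U ⊕ (U ↑ X))) ⊕ (Z ↓ (X ↓ U))) ⊕ (U ⊕ X)) = F ↔ F = T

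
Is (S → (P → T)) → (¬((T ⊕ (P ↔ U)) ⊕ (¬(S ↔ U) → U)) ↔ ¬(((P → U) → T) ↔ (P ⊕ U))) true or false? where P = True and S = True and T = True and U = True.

P → T = True → True = True
S → (P → T) = True → True = True
P ↔ U = True ↔ True = True
T ⊕ (P ↔ U) = True ⊕ True = False
S ↔ U = True ↔ True = True
¬(S ↔ U) = ¬True = False
¬(S ↔ U) → U = False → True = True
(T ⊕ (P ↔ U)) ⊕ (¬(S ↔ U) → U) = False ⊕ True = True
¬((T ⊕ (P ↔ U)) ⊕ (¬(S ↔ U) → U)) = ¬True = False
P → U = True → True = True
(P → U) → T = True → True = True
P ⊕ U = True ⊕ True = False
((P → U) → T) ↔ (P ⊕ U) = True ↔ False = False
¬(((P → U) → T) ↔ (P ⊕ U)) = ¬False = True
¬((T ⊕ (P ↔ U)) ⊕ (¬(S ↔ U) → U)) ↔ ¬(((P → U) → T) ↔ (P ⊕ U)) = False ↔ True = False
(S → (P → T)) → (¬((T ⊕ (P ↔ U)) ⊕ (¬(S ↔ U) → U)) ↔ ¬(((P → U) → T) ↔ (P ⊕ U))) = True → False = False

False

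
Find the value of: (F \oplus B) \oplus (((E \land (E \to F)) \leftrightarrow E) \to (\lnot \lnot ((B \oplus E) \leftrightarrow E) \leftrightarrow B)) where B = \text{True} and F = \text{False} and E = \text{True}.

F \oplus B = \text{False} \oplus \text{True} = \text{True}
E \to F = \text{True} \to \text{False} = \text{False}
E \land (E \to F) = \text{True} \land \text{False} = \text{False}
(E \land (E \to F)) \leftrightarrow E = \text{False} \leftrightarrow \text{True} = \text{False}
B \oplus E = \text{True} \oplus \text{True} = \text{False}
(B \oplus E) \leftrightarrow E = \text{False} \leftrightarrow \text{True} = \text{False}
\lnot ((B \oplus E) \leftrightarrow E) = \lnot \text{False} = \text{True}
\lnot \lnot ((B \oplus E) \leftrightarrow E) = \lnot \text{True} = \text{False}
\lnot \lnot ((B \oplus E) \leftrightarrow E) \leftrightarrow B = \text{False} \leftrightarrow \text{True} = \text{False}
((E \land (E \to F)) \leftrightarrow E) \to (\lnot \lnot ((B \oplus E) \leftrightarrow E) \leftrightarrow B) = \text{False} \to \text{False} = \text{True}
(F \oplus B) \oplus (((E \land (E \to F)) \leftrightarrow E) \to (\lnot \lnot ((B \oplus E) \leftrightarrow E) \leftrightarrow B)) = \text{True} \oplus \text{True} = \text{False}

\text{False}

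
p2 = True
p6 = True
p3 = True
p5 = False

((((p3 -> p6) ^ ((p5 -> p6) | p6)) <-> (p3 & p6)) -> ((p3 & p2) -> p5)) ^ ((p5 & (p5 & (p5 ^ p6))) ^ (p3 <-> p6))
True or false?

False

Substituting p2=True, p6=True, p3=True, p5=False:
p3 -> p6 = True -> True = True
p5 -> p6 = False -> True = True
(p5 -> p6) | p6 = True | True = True
(p3 -> p6) ^ ((p5 -> p6) | p6) = True ^ True = False
p3 & p6 = True & True = True
((p3 -> p6) ^ ((p5 -> p6) | p6)) <-> (p3 & p6) = False <-> True = False
p3 & p2 = True & True = True
(p3 & p2) -> p5 = True -> False = False
(((p3 -> p6) ^ ((p5 -> p6) | p6)) <-> (p3 & p6)) -> ((p3 & p2) -> p5) = False -> False = True
p5 ^ p6 = False ^ True = True
p5 & (p5 ^ p6) = False & True = False
p5 & (p5 & (p5 ^ p6)) = False & False = False
p3 <-> p6 = True <-> True = True
(p5 & (p5 & (p5 ^ p6))) ^ (p3 <-> p6) = False ^ True = True
((((p3 -> p6) ^ ((p5 -> p6) | p6)) <-> (p3 & p6)) -> ((p3 & p2) -> p5)) ^ ((p5 & (p5 & (p5 ^ p6))) ^ (p3 <-> p6)) = True ^ True = False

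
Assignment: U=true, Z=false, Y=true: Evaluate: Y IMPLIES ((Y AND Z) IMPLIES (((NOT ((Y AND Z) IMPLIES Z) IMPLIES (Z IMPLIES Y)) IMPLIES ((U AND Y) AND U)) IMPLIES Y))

true

Substituting U=true, Z=false, Y=true:
Y AND Z = true AND false = false
Y AND Z = true AND false = false
(Y AND Z) IMPLIES Z = false IMPLIES false = true
NOT ((Y AND Z) IMPLIES Z) = NOT true = false
Z IMPLIES Y = false IMPLIES true = true
NOT ((Y AND Z) IMPLIES Z) IMPLIES (Z IMPLIES Y) = false IMPLIES true = true
U AND Y = true AND true = true
(U AND Y) AND U = true AND true = true
(NOT ((Y AND Z) IMPLIES Z) IMPLIES (Z IMPLIES Y)) IMPLIES ((U AND Y) AND U) = true IMPLIES true = true
((NOT ((Y AND Z) IMPLIES Z) IMPLIES (Z IMPLIES Y)) IMPLIES ((U AND Y) AND U)) IMPLIES Y = true IMPLIES true = true
(Y AND Z) IMPLIES (((NOT ((Y AND Z) IMPLIES Z) IMPLIES (Z IMPLIES Y)) IMPLIES ((U AND Y) AND U)) IMPLIES Y) = false IMPLIES true = true
Y IMPLIES ((Y AND Z) IMPLIES (((NOT ((Y AND Z) IMPLIES Z) IMPLIES (Z IMPLIES Y)) IMPLIES ((U AND Y) AND U)) IMPLIES Y)) = true IMPLIES true = true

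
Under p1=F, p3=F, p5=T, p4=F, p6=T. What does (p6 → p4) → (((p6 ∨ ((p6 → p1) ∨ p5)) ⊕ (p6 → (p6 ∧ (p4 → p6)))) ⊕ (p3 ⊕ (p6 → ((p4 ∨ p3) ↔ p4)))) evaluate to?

p6 → p4 = T → F = F
p6 → p1 = T → F = F
(p6 → p1) ∨ p5 = F ∨ T = T
p6 ∨ ((p6 → p1) ∨ p5) = T ∨ T = T
p4 → p6 = F → T = T
p6 ∧ (p4 → p6) = T ∧ T = T
p6 → (p6 ∧ (p4 → p6)) = T → T = T
(p6 ∨ ((p6 → p1) ∨ p5)) ⊕ (p6 → (p6 ∧ (p4 → p6))) = T ⊕ T = F
p4 ∨ p3 = F ∨ F = F
(p4 ∨ p3) ↔ p4 = F ↔ F = T
p6 → ((p4 ∨ p3) ↔ p4) = T → T = T
p3 ⊕ (p6 → ((p4 ∨ p3) ↔ p4)) = F ⊕ T = T
((p6 ∨ ((p6 → p1) ∨ p5)) ⊕ (p6 → (p6 ∧ (p4 → p6)))) ⊕ (p3 ⊕ (p6 → ((p4 ∨ p3) ↔ p4))) = F ⊕ T = T
(p6 → p4) → (((p6 ∨ ((p6 → p1) ∨ p5)) ⊕ (p6 → (p6 ∧ (p4 → p6)))) ⊕ (p3 ⊕ (p6 → ((p4 ∨ p3) ↔ p4)))) = F → T = T

T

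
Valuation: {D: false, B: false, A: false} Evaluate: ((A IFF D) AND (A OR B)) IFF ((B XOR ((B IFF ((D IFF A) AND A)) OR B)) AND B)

true

A IFF D = false IFF false = true
A OR B = false OR false = false
(A IFF D) AND (A OR B) = true AND false = false
D IFF A = false IFF false = true
(D IFF A) AND A = true AND false = false
B IFF ((D IFF A) AND A) = false IFF false = true
(B IFF ((D IFF A) AND A)) OR B = true OR false = true
B XOR ((B IFF ((D IFF A) AND A)) OR B) = false XOR true = true
(B XOR ((B IFF ((D IFF A) AND A)) OR B)) AND B = true AND false = false
((A IFF D) AND (A OR B)) IFF ((B XOR ((B IFF ((D IFF A) AND A)) OR B)) AND B) = false IFF false = true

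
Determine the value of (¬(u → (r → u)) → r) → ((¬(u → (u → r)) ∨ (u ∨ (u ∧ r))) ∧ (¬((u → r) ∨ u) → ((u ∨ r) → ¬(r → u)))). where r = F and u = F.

Substituting r=F, u=F:
r → u = F → F = T
u → (r → u) = F → T = T
¬(u → (r → u)) = ¬T = F
¬(u → (r → u)) → r = F → F = T
u → r = F → F = T
u → (u → r) = F → T = T
¬(u → (u → r)) = ¬T = F
u ∧ r = F ∧ F = F
u ∨ (u ∧ r) = F ∨ F = F
¬(u → (u → r)) ∨ (u ∨ (u ∧ r)) = F ∨ F = F
u → r = F → F = T
(u → r) ∨ u = T ∨ F = T
¬((u → r) ∨ u) = ¬T = F
u ∨ r = F ∨ F = F
r → u = F → F = T
¬(r → u) = ¬T = F
(u ∨ r) → ¬(r → u) = F → F = T
¬((u → r) ∨ u) → ((u ∨ r) → ¬(r → u)) = F → T = T
(¬(u → (u → r)) ∨ (u ∨ (u ∧ r))) ∧ (¬((u → r) ∨ u) → ((u ∨ r) → ¬(r → u))) = F ∧ T = F
(¬(u → (r → u)) → r) → ((¬(u → (u → r)) ∨ (u ∨ (u ∧ r))) ∧ (¬((u → r) ∨ u) → ((u ∨ r) → ¬(r → u)))) = T → F = F

F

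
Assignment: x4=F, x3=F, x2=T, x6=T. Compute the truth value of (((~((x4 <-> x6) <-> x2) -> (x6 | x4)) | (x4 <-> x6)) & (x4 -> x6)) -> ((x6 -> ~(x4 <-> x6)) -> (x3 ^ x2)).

T

Substituting x4=F, x3=F, x2=T, x6=T:
x4 <-> x6 = F <-> T = F
(x4 <-> x6) <-> x2 = F <-> T = F
~((x4 <-> x6) <-> x2) = ~F = T
x6 | x4 = T | F = T
~((x4 <-> x6) <-> x2) -> (x6 | x4) = T -> T = T
x4 <-> x6 = F <-> T = F
(~((x4 <-> x6) <-> x2) -> (x6 | x4)) | (x4 <-> x6) = T | F = T
x4 -> x6 = F -> T = T
((~((x4 <-> x6) <-> x2) -> (x6 | x4)) | (x4 <-> x6)) & (x4 -> x6) = T & T = T
x4 <-> x6 = F <-> T = F
~(x4 <-> x6) = ~F = T
x6 -> ~(x4 <-> x6) = T -> T = T
x3 ^ x2 = F ^ T = T
(x6 -> ~(x4 <-> x6)) -> (x3 ^ x2) = T -> T = T
(((~((x4 <-> x6) <-> x2) -> (x6 | x4)) | (x4 <-> x6)) & (x4 -> x6)) -> ((x6 -> ~(x4 <-> x6)) -> (x3 ^ x2)) = T -> T = T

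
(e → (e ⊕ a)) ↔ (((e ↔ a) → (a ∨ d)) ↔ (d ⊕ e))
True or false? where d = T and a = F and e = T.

Substituting d=T, a=F, e=T:
e ⊕ a = T ⊕ F = T
e → (e ⊕ a) = T → T = T
e ↔ a = T ↔ F = F
a ∨ d = F ∨ T = T
(e ↔ a) → (a ∨ d) = F → T = T
d ⊕ e = T ⊕ T = F
((e ↔ a) → (a ∨ d)) ↔ (d ⊕ e) = T ↔ F = F
(e → (e ⊕ a)) ↔ (((e ↔ a) → (a ∨ d)) ↔ (d ⊕ e)) = T ↔ F = F

F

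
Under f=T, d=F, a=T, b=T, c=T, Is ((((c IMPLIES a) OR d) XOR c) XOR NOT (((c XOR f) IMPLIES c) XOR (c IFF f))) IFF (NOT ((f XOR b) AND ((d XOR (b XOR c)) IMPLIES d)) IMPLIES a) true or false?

Substituting f=T, d=F, a=T, b=T, c=T:
c IMPLIES a = T IMPLIES T = T
(c IMPLIES a) OR d = T OR F = T
((c IMPLIES a) OR d) XOR c = T XOR T = F
c XOR f = T XOR T = F
(c XOR f) IMPLIES c = F IMPLIES T = T
c IFF f = T IFF T = T
((c XOR f) IMPLIES c) XOR (c IFF f) = T XOR T = F
NOT (((c XOR f) IMPLIES c) XOR (c IFF f)) = NOT F = T
(((c IMPLIES a) OR d) XOR c) XOR NOT (((c XOR f) IMPLIES c) XOR (c IFF f)) = F XOR T = T
f XOR b = T XOR T = F
b XOR c = T XOR T = F
d XOR (b XOR c) = F XOR F = F
(d XOR (b XOR c)) IMPLIES d = F IMPLIES F = T
(f XOR b) AND ((d XOR (b XOR c)) IMPLIES d) = F AND T = F
NOT ((f XOR b) AND ((d XOR (b XOR c)) IMPLIES d)) = NOT F = T
NOT ((f XOR b) AND ((d XOR (b XOR c)) IMPLIES d)) IMPLIES a = T IMPLIES T = T
((((c IMPLIES a) OR d) XOR c) XOR NOT (((c XOR f) IMPLIES c) XOR (c IFF f))) IFF (NOT ((f XOR b) AND ((d XOR (b XOR c)) IMPLIES d)) IMPLIES a) = T IFF T = T

T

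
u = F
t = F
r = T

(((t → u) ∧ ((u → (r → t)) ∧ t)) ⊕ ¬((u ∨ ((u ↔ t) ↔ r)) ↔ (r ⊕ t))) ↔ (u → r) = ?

Substituting u=F, t=F, r=T:
t → u = F → F = T
r → t = T → F = F
u → (r → t) = F → F = T
(u → (r → t)) ∧ t = T ∧ F = F
(t → u) ∧ ((u → (r → t)) ∧ t) = T ∧ F = F
u ↔ t = F ↔ F = T
(u ↔ t) ↔ r = T ↔ T = T
u ∨ ((u ↔ t) ↔ r) = F ∨ T = T
r ⊕ t = T ⊕ F = T
(u ∨ ((u ↔ t) ↔ r)) ↔ (r ⊕ t) = T ↔ T = T
¬((u ∨ ((u ↔ t) ↔ r)) ↔ (r ⊕ t)) = ¬T = F
((t → u) ∧ ((u → (r → t)) ∧ t)) ⊕ ¬((u ∨ ((u ↔ t) ↔ r)) ↔ (r ⊕ t)) = F ⊕ F = F
u → r = F → T = T
(((t → u) ∧ ((u → (r → t)) ∧ t)) ⊕ ¬((u ∨ ((u ↔ t) ↔ r)) ↔ (r ⊕ t))) ↔ (u → r) = F ↔ T = F

F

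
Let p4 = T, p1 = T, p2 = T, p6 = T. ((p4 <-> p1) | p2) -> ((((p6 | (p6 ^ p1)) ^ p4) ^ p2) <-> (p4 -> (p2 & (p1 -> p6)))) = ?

T

p4 <-> p1 = T <-> T = T
(p4 <-> p1) | p2 = T | T = T
p6 ^ p1 = T ^ T = F
p6 | (p6 ^ p1) = T | F = T
(p6 | (p6 ^ p1)) ^ p4 = T ^ T = F
((p6 | (p6 ^ p1)) ^ p4) ^ p2 = F ^ T = T
p1 -> p6 = T -> T = T
p2 & (p1 -> p6) = T & T = T
p4 -> (p2 & (p1 -> p6)) = T -> T = T
(((p6 | (p6 ^ p1)) ^ p4) ^ p2) <-> (p4 -> (p2 & (p1 -> p6))) = T <-> T = T
((p4 <-> p1) | p2) -> ((((p6 | (p6 ^ p1)) ^ p4) ^ p2) <-> (p4 -> (p2 & (p1 -> p6)))) = T -> T = T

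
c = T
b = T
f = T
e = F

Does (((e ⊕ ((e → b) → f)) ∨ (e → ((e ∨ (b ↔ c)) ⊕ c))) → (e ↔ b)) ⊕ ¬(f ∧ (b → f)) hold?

e → b = F → T = T
(e → b) → f = T → T = T
e ⊕ ((e → b) → f) = F ⊕ T = T
b ↔ c = T ↔ T = T
e ∨ (b ↔ c) = F ∨ T = T
(e ∨ (b ↔ c)) ⊕ c = T ⊕ T = F
e → ((e ∨ (b ↔ c)) ⊕ c) = F → F = T
(e ⊕ ((e → b) → f)) ∨ (e → ((e ∨ (b ↔ c)) ⊕ c)) = T ∨ T = T
e ↔ b = F ↔ T = F
((e ⊕ ((e → b) → f)) ∨ (e → ((e ∨ (b ↔ c)) ⊕ c))) → (e ↔ b) = T → F = F
b → f = T → T = T
f ∧ (b → f) = T ∧ T = T
¬(f ∧ (b → f)) = ¬T = F
(((e ⊕ ((e → b) → f)) ∨ (e → ((e ∨ (b ↔ c)) ⊕ c))) → (e ↔ b)) ⊕ ¬(f ∧ (b → f)) = F ⊕ F = F

F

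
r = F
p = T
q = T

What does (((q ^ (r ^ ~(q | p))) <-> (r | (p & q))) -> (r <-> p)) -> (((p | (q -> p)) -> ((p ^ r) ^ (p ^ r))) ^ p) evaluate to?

q | p = T | T = T
~(q | p) = ~T = F
r ^ ~(q | p) = F ^ F = F
q ^ (r ^ ~(q | p)) = T ^ F = T
p & q = T & T = T
r | (p & q) = F | T = T
(q ^ (r ^ ~(q | p))) <-> (r | (p & q)) = T <-> T = T
r <-> p = F <-> T = F
((q ^ (r ^ ~(q | p))) <-> (r | (p & q))) -> (r <-> p) = T -> F = F
q -> p = T -> T = T
p | (q -> p) = T | T = T
p ^ r = T ^ F = T
p ^ r = T ^ F = T
(p ^ r) ^ (p ^ r) = T ^ T = F
(p | (q -> p)) -> ((p ^ r) ^ (p ^ r)) = T -> F = F
((p | (q -> p)) -> ((p ^ r) ^ (p ^ r))) ^ p = F ^ T = T
(((q ^ (r ^ ~(q | p))) <-> (r | (p & q))) -> (r <-> p)) -> (((p | (q -> p)) -> ((p ^ r) ^ (p ^ r))) ^ p) = F -> T = T

T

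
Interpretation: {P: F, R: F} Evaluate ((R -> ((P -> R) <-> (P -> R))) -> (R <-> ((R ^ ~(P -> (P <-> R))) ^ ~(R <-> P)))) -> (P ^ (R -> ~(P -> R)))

P -> R = F -> F = T
P -> R = F -> F = T
(P -> R) <-> (P -> R) = T <-> T = T
R -> ((P -> R) <-> (P -> R)) = F -> T = T
P <-> R = F <-> F = T
P -> (P <-> R) = F -> T = T
~(P -> (P <-> R)) = ~T = F
R ^ ~(P -> (P <-> R)) = F ^ F = F
R <-> P = F <-> F = T
~(R <-> P) = ~T = F
(R ^ ~(P -> (P <-> R))) ^ ~(R <-> P) = F ^ F = F
R <-> ((R ^ ~(P -> (P <-> R))) ^ ~(R <-> P)) = F <-> F = T
(R -> ((P -> R) <-> (P -> R))) -> (R <-> ((R ^ ~(P -> (P <-> R))) ^ ~(R <-> P))) = T -> T = T
P -> R = F -> F = T
~(P -> R) = ~T = F
R -> ~(P -> R) = F -> F = T
P ^ (R -> ~(P -> R)) = F ^ T = T
((R -> ((P -> R) <-> (P -> R))) -> (R <-> ((R ^ ~(P -> (P <-> R))) ^ ~(R <-> P)))) -> (P ^ (R -> ~(P -> R))) = T -> T = T

T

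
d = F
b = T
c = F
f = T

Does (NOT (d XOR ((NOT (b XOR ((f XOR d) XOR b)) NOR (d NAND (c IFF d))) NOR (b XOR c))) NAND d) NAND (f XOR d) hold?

F

f XOR d = T XOR F = T
(f XOR d) XOR b = T XOR T = F
b XOR ((f XOR d) XOR b) = T XOR F = T
NOT (b XOR ((f XOR d) XOR b)) = NOT T = F
c IFF d = F IFF F = T
d NAND (c IFF d) = F NAND T = T
NOT (b XOR ((f XOR d) XOR b)) NOR (d NAND (c IFF d)) = F NOR T = F
b XOR c = T XOR F = T
(NOT (b XOR ((f XOR d) XOR b)) NOR (d NAND (c IFF d))) NOR (b XOR c) = F NOR T = F
d XOR ((NOT (b XOR ((f XOR d) XOR b)) NOR (d NAND (c IFF d))) NOR (b XOR c)) = F XOR F = F
NOT (d XOR ((NOT (b XOR ((f XOR d) XOR b)) NOR (d NAND (c IFF d))) NOR (b XOR c))) = NOT F = T
NOT (d XOR ((NOT (b XOR ((f XOR d) XOR b)) NOR (d NAND (c IFF d))) NOR (b XOR c))) NAND d = T NAND F = T
f XOR d = T XOR F = T
(NOT (d XOR ((NOT (b XOR ((f XOR d) XOR b)) NOR (d NAND (c IFF d))) NOR (b XOR c))) NAND d) NAND (f XOR d) = T NAND T = F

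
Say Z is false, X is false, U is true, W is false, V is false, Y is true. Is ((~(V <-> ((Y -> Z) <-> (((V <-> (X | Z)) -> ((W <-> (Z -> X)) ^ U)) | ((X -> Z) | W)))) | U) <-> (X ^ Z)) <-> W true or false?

True

Y -> Z = True -> False = False
X | Z = False | False = False
V <-> (X | Z) = False <-> False = True
Z -> X = False -> False = True
W <-> (Z -> X) = False <-> True = False
(W <-> (Z -> X)) ^ U = False ^ True = True
(V <-> (X | Z)) -> ((W <-> (Z -> X)) ^ U) = True -> True = True
X -> Z = False -> False = True
(X -> Z) | W = True | False = True
((V <-> (X | Z)) -> ((W <-> (Z -> X)) ^ U)) | ((X -> Z) | W) = True | True = True
(Y -> Z) <-> (((V <-> (X | Z)) -> ((W <-> (Z -> X)) ^ U)) | ((X -> Z) | W)) = False <-> True = False
V <-> ((Y -> Z) <-> (((V <-> (X | Z)) -> ((W <-> (Z -> X)) ^ U)) | ((X -> Z) | W))) = False <-> False = True
~(V <-> ((Y -> Z) <-> (((V <-> (X | Z)) -> ((W <-> (Z -> X)) ^ U)) | ((X -> Z) | W)))) = ~True = False
~(V <-> ((Y -> Z) <-> (((V <-> (X | Z)) -> ((W <-> (Z -> X)) ^ U)) | ((X -> Z) | W)))) | U = False | True = True
X ^ Z = False ^ False = False
(~(V <-> ((Y -> Z) <-> (((V <-> (X | Z)) -> ((W <-> (Z -> X)) ^ U)) | ((X -> Z) | W)))) | U) <-> (X ^ Z) = True <-> False = False
((~(V <-> ((Y -> Z) <-> (((V <-> (X | Z)) -> ((W <-> (Z -> X)) ^ U)) | ((X -> Z) | W)))) | U) <-> (X ^ Z)) <-> W = False <-> False = True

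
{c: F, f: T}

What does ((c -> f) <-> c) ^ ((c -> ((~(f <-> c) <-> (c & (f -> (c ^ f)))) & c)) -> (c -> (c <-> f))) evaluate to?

c -> f = F -> T = T
(c -> f) <-> c = T <-> F = F
f <-> c = T <-> F = F
~(f <-> c) = ~F = T
c ^ f = F ^ T = T
f -> (c ^ f) = T -> T = T
c & (f -> (c ^ f)) = F & T = F
~(f <-> c) <-> (c & (f -> (c ^ f))) = T <-> F = F
(~(f <-> c) <-> (c & (f -> (c ^ f)))) & c = F & F = F
c -> ((~(f <-> c) <-> (c & (f -> (c ^ f)))) & c) = F -> F = T
c <-> f = F <-> T = F
c -> (c <-> f) = F -> F = T
(c -> ((~(f <-> c) <-> (c & (f -> (c ^ f)))) & c)) -> (c -> (c <-> f)) = T -> T = T
((c -> f) <-> c) ^ ((c -> ((~(f <-> c) <-> (c & (f -> (c ^ f)))) & c)) -> (c -> (c <-> f))) = F ^ T = T

T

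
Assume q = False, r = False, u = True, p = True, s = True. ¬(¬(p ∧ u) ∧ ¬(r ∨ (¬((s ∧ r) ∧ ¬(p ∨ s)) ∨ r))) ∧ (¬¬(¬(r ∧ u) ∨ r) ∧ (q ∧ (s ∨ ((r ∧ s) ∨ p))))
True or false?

p ∧ u = True ∧ True = True
¬(p ∧ u) = ¬True = False
s ∧ r = True ∧ False = False
p ∨ s = True ∨ True = True
¬(p ∨ s) = ¬True = False
(s ∧ r) ∧ ¬(p ∨ s) = False ∧ False = False
¬((s ∧ r) ∧ ¬(p ∨ s)) = ¬False = True
¬((s ∧ r) ∧ ¬(p ∨ s)) ∨ r = True ∨ False = True
r ∨ (¬((s ∧ r) ∧ ¬(p ∨ s)) ∨ r) = False ∨ True = True
¬(r ∨ (¬((s ∧ r) ∧ ¬(p ∨ s)) ∨ r)) = ¬True = False
¬(p ∧ u) ∧ ¬(r ∨ (¬((s ∧ r) ∧ ¬(p ∨ s)) ∨ r)) = False ∧ False = False
¬(¬(p ∧ u) ∧ ¬(r ∨ (¬((s ∧ r) ∧ ¬(p ∨ s)) ∨ r))) = ¬False = True
r ∧ u = False ∧ True = False
¬(r ∧ u) = ¬False = True
¬(r ∧ u) ∨ r = True ∨ False = True
¬(¬(r ∧ u) ∨ r) = ¬True = False
¬¬(¬(r ∧ u) ∨ r) = ¬False = True
r ∧ s = False ∧ True = False
(r ∧ s) ∨ p = False ∨ True = True
s ∨ ((r ∧ s) ∨ p) = True ∨ True = True
q ∧ (s ∨ ((r ∧ s) ∨ p)) = False ∧ True = False
¬¬(¬(r ∧ u) ∨ r) ∧ (q ∧ (s ∨ ((r ∧ s) ∨ p))) = True ∧ False = False
¬(¬(p ∧ u) ∧ ¬(r ∨ (¬((s ∧ r) ∧ ¬(p ∨ s)) ∨ r))) ∧ (¬¬(¬(r ∧ u) ∨ r) ∧ (q ∧ (s ∨ ((r ∧ s) ∨ p)))) = True ∧ False = False

False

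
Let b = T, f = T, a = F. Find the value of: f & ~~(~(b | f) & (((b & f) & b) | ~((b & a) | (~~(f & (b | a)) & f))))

F

Substituting b=T, f=T, a=F:
b | f = T | T = T
~(b | f) = ~T = F
b & f = T & T = T
(b & f) & b = T & T = T
b & a = T & F = F
b | a = T | F = T
f & (b | a) = T & T = T
~(f & (b | a)) = ~T = F
~~(f & (b | a)) = ~F = T
~~(f & (b | a)) & f = T & T = T
(b & a) | (~~(f & (b | a)) & f) = F | T = T
~((b & a) | (~~(f & (b | a)) & f)) = ~T = F
((b & f) & b) | ~((b & a) | (~~(f & (b | a)) & f)) = T | F = T
~(b | f) & (((b & f) & b) | ~((b & a) | (~~(f & (b | a)) & f))) = F & T = F
~(~(b | f) & (((b & f) & b) | ~((b & a) | (~~(f & (b | a)) & f)))) = ~F = T
~~(~(b | f) & (((b & f) & b) | ~((b & a) | (~~(f & (b | a)) & f)))) = ~T = F
f & ~~(~(b | f) & (((b & f) & b) | ~((b & a) | (~~(f & (b | a)) & f)))) = T & F = F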